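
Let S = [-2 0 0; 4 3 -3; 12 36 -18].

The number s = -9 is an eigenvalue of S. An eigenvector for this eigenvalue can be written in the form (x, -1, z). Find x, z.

0, -4

We need (S + 9I)v = 0.
S + 9I = [[7, 0, 0], [4, 12, -3], [12, 36, -9]].
Row 1: (7)·x + (0)·-1 + (0)·z = 0
Row 2: (4)·x + (12)·-1 + (-3)·z = 0
Row 3: (12)·x + (36)·-1 + (-9)·z = 0
Solving gives x = 0, z = -4.
Check: S·(0, -1, -4) = (0, 9, 36) = -9·(0, -1, -4).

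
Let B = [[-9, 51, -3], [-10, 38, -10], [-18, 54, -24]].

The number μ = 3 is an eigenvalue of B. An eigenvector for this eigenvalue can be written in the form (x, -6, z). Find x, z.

We need (B - 3I)v = 0.
B - 3I = [[-12, 51, -3], [-10, 35, -10], [-18, 54, -27]].
Row 1: (-12)·x + (51)·-6 + (-3)·z = 0
Row 2: (-10)·x + (35)·-6 + (-10)·z = 0
Row 3: (-18)·x + (54)·-6 + (-27)·z = 0
Solving gives x = -27, z = 6.
Check: B·(-27, -6, 6) = (-81, -18, 18) = 3·(-27, -6, 6).

-27, 6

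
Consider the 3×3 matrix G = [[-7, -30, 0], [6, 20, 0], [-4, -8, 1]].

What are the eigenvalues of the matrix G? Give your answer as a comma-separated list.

Set up det(μI - G) = 0.
Expanding the 3×3 determinant: p(μ) = μ^3 - 14μ^2 + 53μ - 40.
Since p(8) = 0, μ = 8 is a root.
Dividing by (μ - 8) leaves μ^2 - 6μ + 5.
The quadratic factors as (μ - 1)·(μ - 5).
Eigenvalues: 1, 5, 8.

1, 5, 8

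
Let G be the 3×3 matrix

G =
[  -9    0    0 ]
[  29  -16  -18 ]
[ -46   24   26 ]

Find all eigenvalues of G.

-9, 2, 8

Set up det(tI - G) = 0.
Cofactor expansion gives p(t) = t^3 - t^2 - 74t + 144.
Since p(2) = 0, t = 2 is a root.
Dividing by (t - 2) leaves t^2 + t - 72.
The quadratic factors as (t + 9)·(t - 8).
Eigenvalues: -9, 2, 8.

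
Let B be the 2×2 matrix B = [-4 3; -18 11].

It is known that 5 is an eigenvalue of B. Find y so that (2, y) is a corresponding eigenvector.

6

We need (B - 5I)v = 0.
B - 5I = [[-9, 3], [-18, 6]].
Row 1: (-9)·2 + (3)·y = 0
Row 2: (-18)·2 + (6)·y = 0
Solving gives y = 6.
Check: B·(2, 6) = (10, 30) = 5·(2, 6).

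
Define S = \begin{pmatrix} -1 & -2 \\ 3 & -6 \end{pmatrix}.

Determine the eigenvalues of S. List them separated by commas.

-4, -3

det(S - μI) = (-1 - μ)(-6 - μ) - (-2)·(3) = μ^2 + 7μ + 12.
This factors as (μ + 4)·(μ + 3) = 0.
Eigenvalues: -4, -3.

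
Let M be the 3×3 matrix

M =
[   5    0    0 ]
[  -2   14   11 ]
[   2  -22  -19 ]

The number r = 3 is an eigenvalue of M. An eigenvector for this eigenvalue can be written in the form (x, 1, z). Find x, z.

We need (M - 3I)v = 0.
M - 3I = [[2, 0, 0], [-2, 11, 11], [2, -22, -22]].
Row 1: (2)·x + (0)·1 + (0)·z = 0
Row 2: (-2)·x + (11)·1 + (11)·z = 0
Row 3: (2)·x + (-22)·1 + (-22)·z = 0
Solving gives x = 0, z = -1.
Check: M·(0, 1, -1) = (0, 3, -3) = 3·(0, 1, -1).

0, -1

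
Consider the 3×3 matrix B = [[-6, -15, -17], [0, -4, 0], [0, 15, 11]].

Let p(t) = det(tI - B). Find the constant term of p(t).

p(t) = t^3 - t^2 - 86t - 264.
The constant term is -264.

-264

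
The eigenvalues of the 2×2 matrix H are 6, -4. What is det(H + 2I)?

If H has eigenvalues 6, -4, then H + 2I has eigenvalues 8, -2.
det(H + 2I) = (8) · (-2) = -16.

-16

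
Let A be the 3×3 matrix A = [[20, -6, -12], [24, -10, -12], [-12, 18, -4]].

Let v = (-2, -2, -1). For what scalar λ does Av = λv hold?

Compute Av: A·(-2, -2, -1) = (-16, -16, -8).
Since Av = λv, compare component 1: -16 = λ·-2, so λ = 8.

8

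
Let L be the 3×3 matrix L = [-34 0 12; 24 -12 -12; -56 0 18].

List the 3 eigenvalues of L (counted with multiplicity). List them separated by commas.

-12, -10, -6

Set up det(μI - L) = 0.
Expanding along the first row, p(μ) = μ^3 + 28μ^2 + 252μ + 720.
Since p(-6) = 0, μ = -6 is a root.
Dividing by (μ + 6) leaves μ^2 + 22μ + 120.
The quadratic factors as (μ + 12)·(μ + 10).
Eigenvalues: -12, -10, -6.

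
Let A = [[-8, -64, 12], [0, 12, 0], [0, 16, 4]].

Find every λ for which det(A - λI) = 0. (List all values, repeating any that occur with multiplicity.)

Set up det(λI - A) = 0.
Cofactor expansion gives p(λ) = λ^3 - 8λ^2 - 80λ + 384.
Rational-root test: λ = 4 gives p(4) = 0.
Dividing by (λ - 4) leaves λ^2 - 4λ - 96.
The quadratic factors as (λ + 8)·(λ - 12).
Eigenvalues: -8, 4, 12.

-8, 4, 12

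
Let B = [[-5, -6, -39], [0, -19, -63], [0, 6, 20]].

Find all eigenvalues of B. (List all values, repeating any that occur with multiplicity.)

The characteristic polynomial is p(lambda) = det(lambda·I - B).
Cofactor expansion gives p(lambda) = lambda^3 + 4·lambda^2 - 7·lambda - 10.
Since p(2) = 0, lambda = 2 is a root.
Dividing by (lambda - 2) leaves lambda^2 + 6·lambda + 5.
The quadratic factors as (lambda + 5)·(lambda + 1).
Eigenvalues: -5, -1, 2.

-5, -1, 2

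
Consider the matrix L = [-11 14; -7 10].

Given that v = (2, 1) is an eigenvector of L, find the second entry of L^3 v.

First find the eigenvalue: Lv = (-8, -4) = -4·(2, 1), so λ = -4.
Then L^3 v = λ^3·v = (-4)^3·(2, 1) = -64·(2, 1) = (-128, -64).

-64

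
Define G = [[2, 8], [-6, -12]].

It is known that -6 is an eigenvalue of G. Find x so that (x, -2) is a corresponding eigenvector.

2

We need (G + 6I)v = 0.
G + 6I = [[8, 8], [-6, -6]].
Row 1: (8)·x + (8)·-2 = 0
Row 2: (-6)·x + (-6)·-2 = 0
Solving gives x = 2.
Check: G·(2, -2) = (-12, 12) = -6·(2, -2).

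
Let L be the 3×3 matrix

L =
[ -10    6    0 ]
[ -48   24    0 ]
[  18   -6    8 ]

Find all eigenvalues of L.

6, 8, 8

Compute the characteristic polynomial p(λ) = det(λI - L).
Expanding along the first row, p(λ) = λ^3 - 22λ^2 + 160λ - 384.
Since p(8) = 0, λ = 8 is a root.
Dividing by (λ - 8) leaves λ^2 - 14λ + 48.
The quadratic factors as (λ - 6)·(λ - 8).
Eigenvalues: 6, 8, 8.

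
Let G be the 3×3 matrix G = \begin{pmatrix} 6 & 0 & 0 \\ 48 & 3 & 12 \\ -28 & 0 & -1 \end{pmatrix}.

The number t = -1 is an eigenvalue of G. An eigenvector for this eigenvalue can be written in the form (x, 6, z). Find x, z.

We need (G + 1I)v = 0.
G + 1I = [[7, 0, 0], [48, 4, 12], [-28, 0, 0]].
Row 1: (7)·x + (0)·6 + (0)·z = 0
Row 2: (48)·x + (4)·6 + (12)·z = 0
Row 3: (-28)·x + (0)·6 + (0)·z = 0
Solving gives x = 0, z = -2.
Check: G·(0, 6, -2) = (0, -6, 2) = -1·(0, 6, -2).

0, -2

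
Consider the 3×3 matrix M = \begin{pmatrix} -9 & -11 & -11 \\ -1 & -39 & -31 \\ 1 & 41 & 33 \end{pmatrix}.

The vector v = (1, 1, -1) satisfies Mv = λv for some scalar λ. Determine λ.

-9

Compute Mv: M·(1, 1, -1) = (-9, -9, 9).
Since Mv = λv, compare component 1: -9 = λ·1, so λ = -9.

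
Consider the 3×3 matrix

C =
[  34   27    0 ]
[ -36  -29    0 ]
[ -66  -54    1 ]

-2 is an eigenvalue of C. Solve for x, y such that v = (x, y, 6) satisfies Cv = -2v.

We need (C + 2I)v = 0.
C + 2I = [[36, 27, 0], [-36, -27, 0], [-66, -54, 3]].
Row 1: (36)·x + (27)·y + (0)·6 = 0
Row 2: (-36)·x + (-27)·y + (0)·6 = 0
Row 3: (-66)·x + (-54)·y + (3)·6 = 0
Solving gives x = -3, y = 4.
Check: C·(-3, 4, 6) = (6, -8, -12) = -2·(-3, 4, 6).

-3, 4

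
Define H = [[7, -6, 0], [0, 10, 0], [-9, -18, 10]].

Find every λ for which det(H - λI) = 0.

7, 10, 10

Set up det(μI - H) = 0.
Expanding along the first row, p(μ) = μ^3 - 27μ^2 + 240μ - 700.
Rational-root test: μ = 10 gives p(10) = 0.
Dividing by (μ - 10) leaves μ^2 - 17μ + 70.
The quadratic factors as (μ - 7)·(μ - 10).
Eigenvalues: 7, 10, 10.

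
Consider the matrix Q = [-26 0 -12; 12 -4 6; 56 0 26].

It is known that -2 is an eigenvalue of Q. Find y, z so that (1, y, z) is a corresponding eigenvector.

0, -2

We need (Q + 2I)v = 0.
Q + 2I = [[-24, 0, -12], [12, -2, 6], [56, 0, 28]].
Row 1: (-24)·1 + (0)·y + (-12)·z = 0
Row 2: (12)·1 + (-2)·y + (6)·z = 0
Row 3: (56)·1 + (0)·y + (28)·z = 0
Solving gives y = 0, z = -2.
Check: Q·(1, 0, -2) = (-2, 0, 4) = -2·(1, 0, -2).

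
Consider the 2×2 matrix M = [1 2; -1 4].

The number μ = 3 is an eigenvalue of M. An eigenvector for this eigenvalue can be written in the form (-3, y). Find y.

-3

We need (M - 3I)v = 0.
M - 3I = [[-2, 2], [-1, 1]].
Row 1: (-2)·-3 + (2)·y = 0
Row 2: (-1)·-3 + (1)·y = 0
Solving gives y = -3.
Check: M·(-3, -3) = (-9, -9) = 3·(-3, -3).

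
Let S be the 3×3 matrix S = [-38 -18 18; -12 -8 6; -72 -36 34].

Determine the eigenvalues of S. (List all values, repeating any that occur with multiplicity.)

The characteristic polynomial is p(t) = det(tI - S).
Expanding along the first row, p(t) = t^3 + 12t^2 + 36t + 32.
Rational-root test: t = -8 gives p(-8) = 0.
Factor out (t + 8): p(t) = (t + 8)·(t^2 + 4t + 4).
The quadratic factor is (t + 2)^2.
Eigenvalues: -8, -2, -2.

-8, -2, -2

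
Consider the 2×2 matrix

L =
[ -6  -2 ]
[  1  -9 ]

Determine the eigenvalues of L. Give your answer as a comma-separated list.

-8, -7

det(L - λI) = (-6 - λ)(-9 - λ) - (-2)·(1) = λ^2 + 15λ + 56.
This factors as (λ + 8)·(λ + 7) = 0.
Eigenvalues: -8, -7.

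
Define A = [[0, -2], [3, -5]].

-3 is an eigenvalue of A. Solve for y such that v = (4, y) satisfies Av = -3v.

6

We need (A + 3I)v = 0.
A + 3I = [[3, -2], [3, -2]].
Row 1: (3)·4 + (-2)·y = 0
Row 2: (3)·4 + (-2)·y = 0
Solving gives y = 6.
Check: A·(4, 6) = (-12, -18) = -3·(4, 6).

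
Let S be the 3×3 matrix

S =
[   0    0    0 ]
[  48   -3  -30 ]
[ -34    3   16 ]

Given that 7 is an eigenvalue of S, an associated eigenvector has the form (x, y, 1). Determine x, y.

0, -3

We need (S - 7I)v = 0.
S - 7I = [[-7, 0, 0], [48, -10, -30], [-34, 3, 9]].
Row 1: (-7)·x + (0)·y + (0)·1 = 0
Row 2: (48)·x + (-10)·y + (-30)·1 = 0
Row 3: (-34)·x + (3)·y + (9)·1 = 0
Solving gives x = 0, y = -3.
Check: S·(0, -3, 1) = (0, -21, 7) = 7·(0, -3, 1).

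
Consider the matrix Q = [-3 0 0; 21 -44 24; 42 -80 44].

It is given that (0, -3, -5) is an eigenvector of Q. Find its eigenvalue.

-4

Compute Qv: Q·(0, -3, -5) = (0, 12, 20).
Since Qv = λv, compare component 2: 12 = λ·-3, so λ = -4.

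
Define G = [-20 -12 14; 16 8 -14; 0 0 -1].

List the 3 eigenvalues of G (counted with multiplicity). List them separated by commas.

The characteristic polynomial is p(λ) = det(λI - G).
Cofactor expansion gives p(λ) = λ^3 + 13λ^2 + 44λ + 32.
Try λ = -4: p(-4) = 0, so -4 is a root.
Dividing by (λ + 4) leaves λ^2 + 9λ + 8.
The quadratic factors as (λ + 8)·(λ + 1).
Eigenvalues: -8, -4, -1.

-8, -4, -1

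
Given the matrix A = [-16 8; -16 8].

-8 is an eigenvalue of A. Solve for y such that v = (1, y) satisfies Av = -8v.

We need (A + 8I)v = 0.
A + 8I = [[-8, 8], [-16, 16]].
Row 1: (-8)·1 + (8)·y = 0
Row 2: (-16)·1 + (16)·y = 0
Solving gives y = 1.
Check: A·(1, 1) = (-8, -8) = -8·(1, 1).

1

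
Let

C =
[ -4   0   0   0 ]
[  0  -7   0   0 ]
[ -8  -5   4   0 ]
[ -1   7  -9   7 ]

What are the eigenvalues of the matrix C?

C is lower triangular, so its eigenvalues are the diagonal entries.
Diagonal: -4, -7, 4, 7.

-7, -4, 4, 7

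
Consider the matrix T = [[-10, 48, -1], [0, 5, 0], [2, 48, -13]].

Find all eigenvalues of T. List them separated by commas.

Set up det(sI - T) = 0.
Expanding the 3×3 determinant: p(s) = s^3 + 18s^2 + 17s - 660.
Try s = 5: p(5) = 0, so 5 is a root.
Factor out (s - 5): p(s) = (s - 5)·(s^2 + 23s + 132).
The quadratic factors as (s + 12)·(s + 11).
Eigenvalues: -12, -11, 5.

-12, -11, 5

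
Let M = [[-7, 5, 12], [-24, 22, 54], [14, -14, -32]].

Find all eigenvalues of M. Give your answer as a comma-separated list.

Compute the characteristic polynomial p(s) = det(sI - M).
Expanding the 3×3 determinant: p(s) = s^3 + 17s^2 + 74s + 88.
Try s = -4: p(-4) = 0, so -4 is a root.
Factor out (s + 4): p(s) = (s + 4)·(s^2 + 13s + 22).
The quadratic factors as (s + 11)·(s + 2).
Eigenvalues: -11, -4, -2.

-11, -4, -2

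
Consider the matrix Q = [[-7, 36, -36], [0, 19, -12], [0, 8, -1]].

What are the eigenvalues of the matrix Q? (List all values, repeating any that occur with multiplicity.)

-7, 7, 11

Set up det(rI - Q) = 0.
Cofactor expansion gives p(r) = r^3 - 11r^2 - 49r + 539.
Try r = -7: p(-7) = 0, so -7 is a root.
Dividing by (r + 7) leaves r^2 - 18r + 77.
The quadratic factors as (r - 7)·(r - 11).
Eigenvalues: -7, 7, 11.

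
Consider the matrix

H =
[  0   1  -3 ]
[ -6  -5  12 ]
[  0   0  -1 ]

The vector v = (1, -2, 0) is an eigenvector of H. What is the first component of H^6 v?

64

First find the eigenvalue: Hv = (-2, 4, 0) = -2·(1, -2, 0), so λ = -2.
Then H^6 v = λ^6·v = (-2)^6·(1, -2, 0) = 64·(1, -2, 0) = (64, -128, 0).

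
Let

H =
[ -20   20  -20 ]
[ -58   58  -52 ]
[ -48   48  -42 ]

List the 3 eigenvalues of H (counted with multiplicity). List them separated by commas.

Compute the characteristic polynomial p(t) = det(tI - H).
Cofactor expansion gives p(t) = t^3 + 4t^2 - 60t.
Since p(-10) = 0, t = -10 is a root.
Factor out (t + 10): p(t) = (t + 10)·(t^2 - 6t).
The quadratic factors as t·(t - 6).
Eigenvalues: -10, 0, 6.

-10, 0, 6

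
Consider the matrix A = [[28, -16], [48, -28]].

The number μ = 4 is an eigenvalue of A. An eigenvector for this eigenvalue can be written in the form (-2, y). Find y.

-3

We need (A - 4I)v = 0.
A - 4I = [[24, -16], [48, -32]].
Row 1: (24)·-2 + (-16)·y = 0
Row 2: (48)·-2 + (-32)·y = 0
Solving gives y = -3.
Check: A·(-2, -3) = (-8, -12) = 4·(-2, -3).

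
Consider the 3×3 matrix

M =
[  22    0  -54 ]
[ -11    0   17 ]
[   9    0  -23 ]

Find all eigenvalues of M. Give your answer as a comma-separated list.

-5, 0, 4

Set up det(μI - M) = 0.
Expanding the 3×3 determinant: p(μ) = μ^3 + μ^2 - 20μ.
Since p(0) = 0, μ = 0 is a root.
Factor out μ: p(μ) = μ·(μ^2 + μ - 20).
The quadratic factors as (μ + 5)·(μ - 4).
Eigenvalues: -5, 0, 4.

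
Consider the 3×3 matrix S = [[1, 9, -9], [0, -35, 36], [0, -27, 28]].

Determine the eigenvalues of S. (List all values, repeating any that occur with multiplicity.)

-8, 1, 1

Set up det(lambda·I - S) = 0.
Expanding along the first row, p(lambda) = lambda^3 + 6·lambda^2 - 15·lambda + 8.
Try lambda = 1: p(1) = 0, so 1 is a root.
Dividing by (lambda - 1) leaves lambda^2 + 7·lambda - 8.
The quadratic factors as (lambda + 8)·(lambda - 1).
Eigenvalues: -8, 1, 1.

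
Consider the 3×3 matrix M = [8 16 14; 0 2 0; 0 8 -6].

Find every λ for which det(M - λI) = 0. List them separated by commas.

Set up det(lambda·I - M) = 0.
Expanding along the first row, p(lambda) = lambda^3 - 4·lambda^2 - 44·lambda + 96.
Since p(-6) = 0, lambda = -6 is a root.
Dividing by (lambda + 6) leaves lambda^2 - 10·lambda + 16.
The quadratic factors as (lambda - 2)·(lambda - 8).
Eigenvalues: -6, 2, 8.

-6, 2, 8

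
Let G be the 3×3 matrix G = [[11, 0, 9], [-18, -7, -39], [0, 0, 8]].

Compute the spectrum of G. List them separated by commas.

Set up det(λI - G) = 0.
Cofactor expansion gives p(λ) = λ^3 - 12λ^2 - 45λ + 616.
Rational-root test: λ = 11 gives p(11) = 0.
Factor out (λ - 11): p(λ) = (λ - 11)·(λ^2 - λ - 56).
The quadratic factors as (λ + 7)·(λ - 8).
Eigenvalues: -7, 8, 11.

-7, 8, 11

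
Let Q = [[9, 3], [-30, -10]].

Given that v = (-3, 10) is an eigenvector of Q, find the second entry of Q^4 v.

First find the eigenvalue: Qv = (3, -10) = -1·(-3, 10), so λ = -1.
Then Q^4 v = λ^4·v = (-1)^4·(-3, 10) = 1·(-3, 10) = (-3, 10).

10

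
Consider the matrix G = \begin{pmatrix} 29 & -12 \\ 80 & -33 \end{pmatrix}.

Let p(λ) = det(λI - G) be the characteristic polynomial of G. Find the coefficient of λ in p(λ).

The coefficient of λ of det(λI - G) is −trace(G).
trace(G) = (29) + (-33) = -4, so the coefficient is 4.

4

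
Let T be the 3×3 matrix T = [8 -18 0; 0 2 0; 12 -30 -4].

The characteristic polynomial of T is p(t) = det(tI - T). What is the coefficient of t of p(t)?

p(t) = t^3 - 6t^2 - 24t + 64.
The coefficient of t is -24.

-24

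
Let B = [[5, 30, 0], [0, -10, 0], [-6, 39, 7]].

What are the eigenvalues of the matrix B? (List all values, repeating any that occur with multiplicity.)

-10, 5, 7

Compute the characteristic polynomial p(lambda) = det(lambda·I - B).
Cofactor expansion gives p(lambda) = lambda^3 - 2·lambda^2 - 85·lambda + 350.
Since p(7) = 0, lambda = 7 is a root.
Dividing by (lambda - 7) leaves lambda^2 + 5·lambda - 50.
The quadratic factors as (lambda + 10)·(lambda - 5).
Eigenvalues: -10, 5, 7.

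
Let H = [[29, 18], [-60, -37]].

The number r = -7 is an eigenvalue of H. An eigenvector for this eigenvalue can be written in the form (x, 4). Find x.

We need (H + 7I)v = 0.
H + 7I = [[36, 18], [-60, -30]].
Row 1: (36)·x + (18)·4 = 0
Row 2: (-60)·x + (-30)·4 = 0
Solving gives x = -2.
Check: H·(-2, 4) = (14, -28) = -7·(-2, 4).

-2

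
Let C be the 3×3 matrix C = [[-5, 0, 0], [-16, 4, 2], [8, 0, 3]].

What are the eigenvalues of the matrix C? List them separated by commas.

The characteristic polynomial is p(s) = det(sI - C).
Cofactor expansion gives p(s) = s^3 - 2s^2 - 23s + 60.
Try s = 3: p(3) = 0, so 3 is a root.
Factor out (s - 3): p(s) = (s - 3)·(s^2 + s - 20).
The quadratic factors as (s + 5)·(s - 4).
Eigenvalues: -5, 3, 4.

-5, 3, 4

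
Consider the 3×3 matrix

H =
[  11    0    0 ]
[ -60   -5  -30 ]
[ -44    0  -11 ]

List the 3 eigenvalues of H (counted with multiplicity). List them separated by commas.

The characteristic polynomial is p(μ) = det(μI - H).
Expanding along the first row, p(μ) = μ^3 + 5μ^2 - 121μ - 605.
Try μ = -5: p(-5) = 0, so -5 is a root.
Factor out (μ + 5): p(μ) = (μ + 5)·(μ^2 - 121).
The quadratic factors as (μ + 11)·(μ - 11).
Eigenvalues: -11, -5, 11.

-11, -5, 11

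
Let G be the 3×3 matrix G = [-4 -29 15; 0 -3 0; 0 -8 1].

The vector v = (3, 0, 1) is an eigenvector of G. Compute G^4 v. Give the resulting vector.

(3, 0, 1)

First find the eigenvalue: Gv = (3, 0, 1) = 1·(3, 0, 1), so λ = 1.
Then G^4 v = λ^4·v = 1^4·(3, 0, 1) = 1·(3, 0, 1) = (3, 0, 1).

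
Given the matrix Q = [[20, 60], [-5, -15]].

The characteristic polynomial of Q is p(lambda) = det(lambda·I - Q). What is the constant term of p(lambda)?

p(lambda) = lambda^2 - 5·lambda.
The constant term is 0.

0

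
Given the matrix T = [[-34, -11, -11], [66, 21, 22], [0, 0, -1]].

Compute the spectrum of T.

-12, -1, -1

Set up det(lambda·I - T) = 0.
Expanding along the first row, p(lambda) = lambda^3 + 14·lambda^2 + 25·lambda + 12.
Rational-root test: lambda = -12 gives p(-12) = 0.
Factor out (lambda + 12): p(lambda) = (lambda + 12)·(lambda^2 + 2·lambda + 1).
The quadratic factor is (lambda + 1)^2.
Eigenvalues: -12, -1, -1.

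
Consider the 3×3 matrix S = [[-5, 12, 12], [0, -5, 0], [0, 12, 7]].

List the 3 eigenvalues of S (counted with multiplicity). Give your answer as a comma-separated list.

-5, -5, 7

Set up det(λI - S) = 0.
Expanding the 3×3 determinant: p(λ) = λ^3 + 3λ^2 - 45λ - 175.
Since p(7) = 0, λ = 7 is a root.
Dividing by (λ - 7) leaves λ^2 + 10λ + 25.
The quadratic factor is (λ + 5)^2.
Eigenvalues: -5, -5, 7.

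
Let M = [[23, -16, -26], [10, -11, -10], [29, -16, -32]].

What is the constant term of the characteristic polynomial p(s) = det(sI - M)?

198

p(0) = det(0·I − M) = det(−M) = (−1)^3·det(M).
det(M) = -198, so p(0) = 198.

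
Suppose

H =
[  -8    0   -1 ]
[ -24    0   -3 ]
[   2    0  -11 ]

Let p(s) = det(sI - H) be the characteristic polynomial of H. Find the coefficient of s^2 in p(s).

The coefficient of s^2 of det(sI - H) is −trace(H).
trace(H) = (-8) + (0) + (-11) = -19, so the coefficient is 19.

19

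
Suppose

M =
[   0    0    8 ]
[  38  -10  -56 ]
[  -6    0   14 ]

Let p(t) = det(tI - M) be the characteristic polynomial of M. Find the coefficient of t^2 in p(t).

The coefficient of t^2 of det(tI - M) is −trace(M).
trace(M) = (0) + (-10) + (14) = 4, so the coefficient is -4.

-4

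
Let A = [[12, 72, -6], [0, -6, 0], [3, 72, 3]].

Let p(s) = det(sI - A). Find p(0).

p(0) = det(0·I − A) = det(−A) = (−1)^3·det(A).
det(A) = -324, so p(0) = 324.

324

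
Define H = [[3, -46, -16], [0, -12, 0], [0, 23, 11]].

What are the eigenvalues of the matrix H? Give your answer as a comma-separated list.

The characteristic polynomial is p(lambda) = det(lambda·I - H).
Cofactor expansion gives p(lambda) = lambda^3 - 2·lambda^2 - 135·lambda + 396.
Try lambda = 3: p(3) = 0, so 3 is a root.
Factor out (lambda - 3): p(lambda) = (lambda - 3)·(lambda^2 + lambda - 132).
The quadratic factors as (lambda + 12)·(lambda - 11).
Eigenvalues: -12, 3, 11.

-12, 3, 11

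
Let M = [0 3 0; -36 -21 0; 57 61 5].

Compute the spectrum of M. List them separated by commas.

Compute the characteristic polynomial p(lambda) = det(lambda·I - M).
Expanding the 3×3 determinant: p(lambda) = lambda^3 + 16·lambda^2 + 3·lambda - 540.
Rational-root test: lambda = 5 gives p(5) = 0.
Factor out (lambda - 5): p(lambda) = (lambda - 5)·(lambda^2 + 21·lambda + 108).
The quadratic factors as (lambda + 12)·(lambda + 9).
Eigenvalues: -12, -9, 5.

-12, -9, 5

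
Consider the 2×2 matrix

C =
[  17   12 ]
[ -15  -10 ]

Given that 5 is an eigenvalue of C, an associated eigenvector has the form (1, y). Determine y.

-1

We need (C - 5I)v = 0.
C - 5I = [[12, 12], [-15, -15]].
Row 1: (12)·1 + (12)·y = 0
Row 2: (-15)·1 + (-15)·y = 0
Solving gives y = -1.
Check: C·(1, -1) = (5, -5) = 5·(1, -1).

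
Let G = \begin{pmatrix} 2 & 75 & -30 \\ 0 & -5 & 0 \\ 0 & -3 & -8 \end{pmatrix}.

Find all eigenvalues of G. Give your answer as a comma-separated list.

-8, -5, 2

Compute the characteristic polynomial p(λ) = det(λI - G).
Expanding the 3×3 determinant: p(λ) = λ^3 + 11λ^2 + 14λ - 80.
Try λ = 2: p(2) = 0, so 2 is a root.
Factor out (λ - 2): p(λ) = (λ - 2)·(λ^2 + 13λ + 40).
The quadratic factors as (λ + 8)·(λ + 5).
Eigenvalues: -8, -5, 2.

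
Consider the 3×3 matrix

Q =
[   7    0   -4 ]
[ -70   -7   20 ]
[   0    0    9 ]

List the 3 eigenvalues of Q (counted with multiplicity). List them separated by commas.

The characteristic polynomial is p(λ) = det(λI - Q).
Expanding along the first row, p(λ) = λ^3 - 9λ^2 - 49λ + 441.
Since p(-7) = 0, λ = -7 is a root.
Dividing by (λ + 7) leaves λ^2 - 16λ + 63.
The quadratic factors as (λ - 7)·(λ - 9).
Eigenvalues: -7, 7, 9.

-7, 7, 9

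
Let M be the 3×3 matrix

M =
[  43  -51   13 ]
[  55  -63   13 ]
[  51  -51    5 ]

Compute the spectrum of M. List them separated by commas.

Compute the characteristic polynomial p(lambda) = det(lambda·I - M).
Expanding the 3×3 determinant: p(lambda) = lambda^3 + 15·lambda^2 - 4·lambda - 480.
Since p(5) = 0, lambda = 5 is a root.
Dividing by (lambda - 5) leaves lambda^2 + 20·lambda + 96.
The quadratic factors as (lambda + 12)·(lambda + 8).
Eigenvalues: -12, -8, 5.

-12, -8, 5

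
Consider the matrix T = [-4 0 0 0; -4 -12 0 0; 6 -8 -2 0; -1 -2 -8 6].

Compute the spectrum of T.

-12, -4, -2, 6

T is lower triangular, so its eigenvalues are the diagonal entries.
Diagonal: -4, -12, -2, 6.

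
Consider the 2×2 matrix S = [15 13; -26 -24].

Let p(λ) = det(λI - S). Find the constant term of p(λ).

-22

p(λ) = λ^2 + 9λ - 22.
The constant term is -22.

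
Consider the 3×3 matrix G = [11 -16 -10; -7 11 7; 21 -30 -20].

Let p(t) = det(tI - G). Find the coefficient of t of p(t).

p(t) = t^3 - 2t^2 - 11t + 12.
The coefficient of t is -11.

-11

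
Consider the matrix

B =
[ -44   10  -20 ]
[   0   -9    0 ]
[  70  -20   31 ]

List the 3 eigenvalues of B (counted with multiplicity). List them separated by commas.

-9, -9, -4

Set up det(rI - B) = 0.
Cofactor expansion gives p(r) = r^3 + 22r^2 + 153r + 324.
Since p(-4) = 0, r = -4 is a root.
Dividing by (r + 4) leaves r^2 + 18r + 81.
The quadratic factor is (r + 9)^2.
Eigenvalues: -9, -9, -4.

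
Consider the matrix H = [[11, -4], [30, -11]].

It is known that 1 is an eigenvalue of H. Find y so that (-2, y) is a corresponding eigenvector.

We need (H - 1I)v = 0.
H - 1I = [[10, -4], [30, -12]].
Row 1: (10)·-2 + (-4)·y = 0
Row 2: (30)·-2 + (-12)·y = 0
Solving gives y = -5.
Check: H·(-2, -5) = (-2, -5) = 1·(-2, -5).

-5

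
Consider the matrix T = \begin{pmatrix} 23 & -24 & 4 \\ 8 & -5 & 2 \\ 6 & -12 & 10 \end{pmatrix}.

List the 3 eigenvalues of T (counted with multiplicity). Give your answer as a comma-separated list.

Compute the characteristic polynomial p(t) = det(tI - T).
Expanding the 3×3 determinant: p(t) = t^3 - 28t^2 + 257t - 770.
Try t = 7: p(7) = 0, so 7 is a root.
Dividing by (t - 7) leaves t^2 - 21t + 110.
The quadratic factors as (t - 10)·(t - 11).
Eigenvalues: 7, 10, 11.

7, 10, 11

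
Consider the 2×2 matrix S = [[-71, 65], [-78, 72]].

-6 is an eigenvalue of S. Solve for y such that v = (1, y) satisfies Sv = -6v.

1

We need (S + 6I)v = 0.
S + 6I = [[-65, 65], [-78, 78]].
Row 1: (-65)·1 + (65)·y = 0
Row 2: (-78)·1 + (78)·y = 0
Solving gives y = 1.
Check: S·(1, 1) = (-6, -6) = -6·(1, 1).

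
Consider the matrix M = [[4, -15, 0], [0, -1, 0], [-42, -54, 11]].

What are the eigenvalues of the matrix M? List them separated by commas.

Compute the characteristic polynomial p(λ) = det(λI - M).
Expanding the 3×3 determinant: p(λ) = λ^3 - 14λ^2 + 29λ + 44.
Try λ = 11: p(11) = 0, so 11 is a root.
Factor out (λ - 11): p(λ) = (λ - 11)·(λ^2 - 3λ - 4).
The quadratic factors as (λ + 1)·(λ - 4).
Eigenvalues: -1, 4, 11.

-1, 4, 11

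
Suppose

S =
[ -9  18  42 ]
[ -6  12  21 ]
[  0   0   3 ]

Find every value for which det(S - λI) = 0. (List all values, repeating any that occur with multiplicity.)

Compute the characteristic polynomial p(λ) = det(λI - S).
Expanding along the first row, p(λ) = λ^3 - 6λ^2 + 9λ.
Since p(3) = 0, λ = 3 is a root.
Dividing by (λ - 3) leaves λ^2 - 3λ.
The quadratic factors as λ·(λ - 3).
Eigenvalues: 0, 3, 3.

0, 3, 3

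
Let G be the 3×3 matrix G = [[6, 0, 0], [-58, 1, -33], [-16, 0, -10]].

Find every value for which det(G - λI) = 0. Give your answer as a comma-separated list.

-10, 1, 6

The characteristic polynomial is p(μ) = det(μI - G).
Expanding the 3×3 determinant: p(μ) = μ^3 + 3μ^2 - 64μ + 60.
Since p(-10) = 0, μ = -10 is a root.
Dividing by (μ + 10) leaves μ^2 - 7μ + 6.
The quadratic factors as (μ - 1)·(μ - 6).
Eigenvalues: -10, 1, 6.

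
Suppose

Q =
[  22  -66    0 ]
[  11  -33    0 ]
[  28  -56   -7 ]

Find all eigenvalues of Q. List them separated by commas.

-11, -7, 0

Compute the characteristic polynomial p(μ) = det(μI - Q).
Expanding the 3×3 determinant: p(μ) = μ^3 + 18μ^2 + 77μ.
Since p(0) = 0, μ = 0 is a root.
Dividing by μ leaves μ^2 + 18μ + 77.
The quadratic factors as (μ + 11)·(μ + 7).
Eigenvalues: -11, -7, 0.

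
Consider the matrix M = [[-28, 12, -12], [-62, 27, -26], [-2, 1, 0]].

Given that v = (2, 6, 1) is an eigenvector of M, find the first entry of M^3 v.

First find the eigenvalue: Mv = (4, 12, 2) = 2·(2, 6, 1), so λ = 2.
Then M^3 v = λ^3·v = 2^3·(2, 6, 1) = 8·(2, 6, 1) = (16, 48, 8).

16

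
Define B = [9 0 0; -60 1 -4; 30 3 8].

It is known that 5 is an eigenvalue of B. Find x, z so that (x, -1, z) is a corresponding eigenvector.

0, 1

We need (B - 5I)v = 0.
B - 5I = [[4, 0, 0], [-60, -4, -4], [30, 3, 3]].
Row 1: (4)·x + (0)·-1 + (0)·z = 0
Row 2: (-60)·x + (-4)·-1 + (-4)·z = 0
Row 3: (30)·x + (3)·-1 + (3)·z = 0
Solving gives x = 0, z = 1.
Check: B·(0, -1, 1) = (0, -5, 5) = 5·(0, -1, 1).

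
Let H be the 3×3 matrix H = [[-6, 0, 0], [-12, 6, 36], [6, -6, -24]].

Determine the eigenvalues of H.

The characteristic polynomial is p(s) = det(sI - H).
Expanding along the first row, p(s) = s^3 + 24s^2 + 180s + 432.
Since p(-6) = 0, s = -6 is a root.
Factor out (s + 6): p(s) = (s + 6)·(s^2 + 18s + 72).
The quadratic factors as (s + 12)·(s + 6).
Eigenvalues: -12, -6, -6.

-12, -6, -6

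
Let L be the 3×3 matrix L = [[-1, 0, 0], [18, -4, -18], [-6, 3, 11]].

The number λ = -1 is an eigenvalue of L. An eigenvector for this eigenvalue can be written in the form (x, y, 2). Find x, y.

1, -6

We need (L + 1I)v = 0.
L + 1I = [[0, 0, 0], [18, -3, -18], [-6, 3, 12]].
Row 1: (0)·x + (0)·y + (0)·2 = 0
Row 2: (18)·x + (-3)·y + (-18)·2 = 0
Row 3: (-6)·x + (3)·y + (12)·2 = 0
Solving gives x = 1, y = -6.
Check: L·(1, -6, 2) = (-1, 6, -2) = -1·(1, -6, 2).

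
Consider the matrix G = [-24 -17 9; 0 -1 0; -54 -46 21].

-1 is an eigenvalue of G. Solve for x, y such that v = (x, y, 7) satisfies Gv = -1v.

2, 1

We need (G + 1I)v = 0.
G + 1I = [[-23, -17, 9], [0, 0, 0], [-54, -46, 22]].
Row 1: (-23)·x + (-17)·y + (9)·7 = 0
Row 2: (0)·x + (0)·y + (0)·7 = 0
Row 3: (-54)·x + (-46)·y + (22)·7 = 0
Solving gives x = 2, y = 1.
Check: G·(2, 1, 7) = (-2, -1, -7) = -1·(2, 1, 7).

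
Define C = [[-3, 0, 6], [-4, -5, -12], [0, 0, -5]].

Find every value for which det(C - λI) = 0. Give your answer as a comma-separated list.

-5, -5, -3

The characteristic polynomial is p(λ) = det(λI - C).
Cofactor expansion gives p(λ) = λ^3 + 13λ^2 + 55λ + 75.
Since p(-3) = 0, λ = -3 is a root.
Dividing by (λ + 3) leaves λ^2 + 10λ + 25.
The quadratic factor is (λ + 5)^2.
Eigenvalues: -5, -5, -3.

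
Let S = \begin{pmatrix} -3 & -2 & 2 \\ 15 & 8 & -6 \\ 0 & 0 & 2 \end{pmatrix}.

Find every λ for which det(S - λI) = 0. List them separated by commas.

Compute the characteristic polynomial p(s) = det(sI - S).
Cofactor expansion gives p(s) = s^3 - 7s^2 + 16s - 12.
Since p(2) = 0, s = 2 is a root.
Dividing by (s - 2) leaves s^2 - 5s + 6.
The quadratic factors as (s - 2)·(s - 3).
Eigenvalues: 2, 2, 3.

2, 2, 3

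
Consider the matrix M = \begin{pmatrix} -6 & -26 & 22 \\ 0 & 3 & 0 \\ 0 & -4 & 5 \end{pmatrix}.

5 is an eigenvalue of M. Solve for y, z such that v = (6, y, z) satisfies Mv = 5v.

We need (M - 5I)v = 0.
M - 5I = [[-11, -26, 22], [0, -2, 0], [0, -4, 0]].
Row 1: (-11)·6 + (-26)·y + (22)·z = 0
Row 2: (0)·6 + (-2)·y + (0)·z = 0
Row 3: (0)·6 + (-4)·y + (0)·z = 0
Solving gives y = 0, z = 3.
Check: M·(6, 0, 3) = (30, 0, 15) = 5·(6, 0, 3).

0, 3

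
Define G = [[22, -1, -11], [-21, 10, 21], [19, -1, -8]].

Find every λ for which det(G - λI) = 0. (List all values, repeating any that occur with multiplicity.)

3, 10, 11

The characteristic polynomial is p(λ) = det(λI - G).
Cofactor expansion gives p(λ) = λ^3 - 24λ^2 + 173λ - 330.
Try λ = 3: p(3) = 0, so 3 is a root.
Dividing by (λ - 3) leaves λ^2 - 21λ + 110.
The quadratic factors as (λ - 10)·(λ - 11).
Eigenvalues: 3, 10, 11.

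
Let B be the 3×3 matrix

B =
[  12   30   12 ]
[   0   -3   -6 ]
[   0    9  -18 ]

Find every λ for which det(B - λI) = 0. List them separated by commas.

The characteristic polynomial is p(λ) = det(λI - B).
Expanding along the first row, p(λ) = λ^3 + 9λ^2 - 144λ - 1296.
Since p(-9) = 0, λ = -9 is a root.
Factor out (λ + 9): p(λ) = (λ + 9)·(λ^2 - 144).
The quadratic factors as (λ + 12)·(λ - 12).
Eigenvalues: -12, -9, 12.

-12, -9, 12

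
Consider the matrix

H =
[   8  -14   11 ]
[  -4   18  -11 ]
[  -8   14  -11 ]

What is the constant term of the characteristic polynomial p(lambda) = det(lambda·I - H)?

p(0) = det(0·I − H) = det(−H) = (−1)^3·det(H).
det(H) = 0, so p(0) = 0.

0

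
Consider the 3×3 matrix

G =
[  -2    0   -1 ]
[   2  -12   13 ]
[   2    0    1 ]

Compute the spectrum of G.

-12, -1, 0

The characteristic polynomial is p(r) = det(rI - G).
Expanding along the first row, p(r) = r^3 + 13r^2 + 12r.
Try r = 0: p(0) = 0, so 0 is a root.
Factor out r: p(r) = r·(r^2 + 13r + 12).
The quadratic factors as (r + 12)·(r + 1).
Eigenvalues: -12, -1, 0.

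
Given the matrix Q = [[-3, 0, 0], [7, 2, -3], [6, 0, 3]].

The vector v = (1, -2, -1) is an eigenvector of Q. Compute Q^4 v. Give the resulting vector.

(81, -162, -81)

First find the eigenvalue: Qv = (-3, 6, 3) = -3·(1, -2, -1), so λ = -3.
Then Q^4 v = λ^4·v = (-3)^4·(1, -2, -1) = 81·(1, -2, -1) = (81, -162, -81).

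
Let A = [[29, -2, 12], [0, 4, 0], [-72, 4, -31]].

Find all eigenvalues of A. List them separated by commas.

-7, 4, 5

The characteristic polynomial is p(t) = det(tI - A).
Cofactor expansion gives p(t) = t^3 - 2t^2 - 43t + 140.
Rational-root test: t = 4 gives p(4) = 0.
Factor out (t - 4): p(t) = (t - 4)·(t^2 + 2t - 35).
The quadratic factors as (t + 7)·(t - 5).
Eigenvalues: -7, 4, 5.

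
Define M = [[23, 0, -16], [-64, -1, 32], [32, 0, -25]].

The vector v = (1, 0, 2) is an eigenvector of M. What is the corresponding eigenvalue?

Compute Mv: M·(1, 0, 2) = (-9, 0, -18).
Since Mv = λv, compare component 1: -9 = λ·1, so λ = -9.

-9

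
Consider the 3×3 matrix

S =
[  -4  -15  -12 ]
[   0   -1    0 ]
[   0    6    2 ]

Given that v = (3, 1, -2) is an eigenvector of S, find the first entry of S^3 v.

-3

First find the eigenvalue: Sv = (-3, -1, 2) = -1·(3, 1, -2), so λ = -1.
Then S^3 v = λ^3·v = (-1)^3·(3, 1, -2) = -1·(3, 1, -2) = (-3, -1, 2).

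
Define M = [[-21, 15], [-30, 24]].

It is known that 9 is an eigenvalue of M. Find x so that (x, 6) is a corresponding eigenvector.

3

We need (M - 9I)v = 0.
M - 9I = [[-30, 15], [-30, 15]].
Row 1: (-30)·x + (15)·6 = 0
Row 2: (-30)·x + (15)·6 = 0
Solving gives x = 3.
Check: M·(3, 6) = (27, 54) = 9·(3, 6).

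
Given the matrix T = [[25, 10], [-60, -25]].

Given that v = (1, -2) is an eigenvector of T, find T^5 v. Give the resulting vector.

(3125, -6250)

First find the eigenvalue: Tv = (5, -10) = 5·(1, -2), so λ = 5.
Then T^5 v = λ^5·v = 5^5·(1, -2) = 3125·(1, -2) = (3125, -6250).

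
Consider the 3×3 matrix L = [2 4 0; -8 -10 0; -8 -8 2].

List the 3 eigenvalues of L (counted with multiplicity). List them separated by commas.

-6, -2, 2

Set up det(λI - L) = 0.
Expanding the 3×3 determinant: p(λ) = λ^3 + 6λ^2 - 4λ - 24.
Rational-root test: λ = -2 gives p(-2) = 0.
Dividing by (λ + 2) leaves λ^2 + 4λ - 12.
The quadratic factors as (λ + 6)·(λ - 2).
Eigenvalues: -6, -2, 2.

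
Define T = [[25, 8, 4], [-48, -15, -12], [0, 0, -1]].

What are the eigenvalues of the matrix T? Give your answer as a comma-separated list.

The characteristic polynomial is p(λ) = det(λI - T).
Expanding along the first row, p(λ) = λ^3 - 9λ^2 - λ + 9.
Try λ = -1: p(-1) = 0, so -1 is a root.
Dividing by (λ + 1) leaves λ^2 - 10λ + 9.
The quadratic factors as (λ - 1)·(λ - 9).
Eigenvalues: -1, 1, 9.

-1, 1, 9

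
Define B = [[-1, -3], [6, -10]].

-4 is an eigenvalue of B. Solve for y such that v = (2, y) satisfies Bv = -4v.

2

We need (B + 4I)v = 0.
B + 4I = [[3, -3], [6, -6]].
Row 1: (3)·2 + (-3)·y = 0
Row 2: (6)·2 + (-6)·y = 0
Solving gives y = 2.
Check: B·(2, 2) = (-8, -8) = -4·(2, 2).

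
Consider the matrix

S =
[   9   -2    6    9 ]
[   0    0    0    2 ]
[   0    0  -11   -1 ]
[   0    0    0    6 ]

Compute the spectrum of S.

-11, 0, 6, 9

S is upper triangular, so its eigenvalues are the diagonal entries.
Diagonal: 9, 0, -11, 6.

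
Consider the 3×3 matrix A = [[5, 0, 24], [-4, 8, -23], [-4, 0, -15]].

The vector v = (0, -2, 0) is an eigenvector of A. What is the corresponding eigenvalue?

8

Compute Av: A·(0, -2, 0) = (0, -16, 0).
Since Av = λv, compare component 2: -16 = λ·-2, so λ = 8.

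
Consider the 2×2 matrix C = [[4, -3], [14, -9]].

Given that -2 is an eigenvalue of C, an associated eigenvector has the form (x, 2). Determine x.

We need (C + 2I)v = 0.
C + 2I = [[6, -3], [14, -7]].
Row 1: (6)·x + (-3)·2 = 0
Row 2: (14)·x + (-7)·2 = 0
Solving gives x = 1.
Check: C·(1, 2) = (-2, -4) = -2·(1, 2).

1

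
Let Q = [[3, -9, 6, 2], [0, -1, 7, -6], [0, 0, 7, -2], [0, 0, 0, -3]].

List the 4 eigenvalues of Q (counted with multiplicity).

-3, -1, 3, 7

Q is upper triangular, so its eigenvalues are the diagonal entries.
Diagonal: 3, -1, 7, -3.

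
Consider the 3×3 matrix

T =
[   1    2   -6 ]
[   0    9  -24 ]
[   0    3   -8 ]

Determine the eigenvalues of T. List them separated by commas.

0, 1, 1

Compute the characteristic polynomial p(μ) = det(μI - T).
Cofactor expansion gives p(μ) = μ^3 - 2μ^2 + μ.
Rational-root test: μ = 0 gives p(0) = 0.
Dividing by μ leaves μ^2 - 2μ + 1.
The quadratic factor is (μ - 1)^2.
Eigenvalues: 0, 1, 1.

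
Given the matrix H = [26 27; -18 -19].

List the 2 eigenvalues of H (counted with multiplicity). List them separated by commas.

det(H - λI) = (26 - λ)(-19 - λ) - (27)·(-18) = λ^2 - 7λ - 8.
This factors as (λ + 1)·(λ - 8) = 0.
Eigenvalues: -1, 8.

-1, 8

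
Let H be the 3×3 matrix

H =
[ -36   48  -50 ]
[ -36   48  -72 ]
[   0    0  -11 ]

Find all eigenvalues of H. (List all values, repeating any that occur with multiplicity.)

Compute the characteristic polynomial p(t) = det(tI - H).
Cofactor expansion gives p(t) = t^3 - t^2 - 132t.
Try t = 0: p(0) = 0, so 0 is a root.
Dividing by t leaves t^2 - t - 132.
The quadratic factors as (t + 11)·(t - 12).
Eigenvalues: -11, 0, 12.

-11, 0, 12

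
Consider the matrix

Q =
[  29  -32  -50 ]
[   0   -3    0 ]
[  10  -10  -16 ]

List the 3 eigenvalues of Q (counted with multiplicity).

-3, 4, 9

Compute the characteristic polynomial p(s) = det(sI - Q).
Cofactor expansion gives p(s) = s^3 - 10s^2 - 3s + 108.
Try s = -3: p(-3) = 0, so -3 is a root.
Factor out (s + 3): p(s) = (s + 3)·(s^2 - 13s + 36).
The quadratic factors as (s - 4)·(s - 9).
Eigenvalues: -3, 4, 9.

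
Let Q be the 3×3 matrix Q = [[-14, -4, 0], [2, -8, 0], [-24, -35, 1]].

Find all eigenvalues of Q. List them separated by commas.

Compute the characteristic polynomial p(λ) = det(λI - Q).
Cofactor expansion gives p(λ) = λ^3 + 21λ^2 + 98λ - 120.
Try λ = -10: p(-10) = 0, so -10 is a root.
Dividing by (λ + 10) leaves λ^2 + 11λ - 12.
The quadratic factors as (λ + 12)·(λ - 1).
Eigenvalues: -12, -10, 1.

-12, -10, 1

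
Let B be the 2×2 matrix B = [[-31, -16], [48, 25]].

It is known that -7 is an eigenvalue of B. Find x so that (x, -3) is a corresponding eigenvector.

2

We need (B + 7I)v = 0.
B + 7I = [[-24, -16], [48, 32]].
Row 1: (-24)·x + (-16)·-3 = 0
Row 2: (48)·x + (32)·-3 = 0
Solving gives x = 2.
Check: B·(2, -3) = (-14, 21) = -7·(2, -3).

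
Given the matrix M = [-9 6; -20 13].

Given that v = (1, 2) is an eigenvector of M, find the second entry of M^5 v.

486

First find the eigenvalue: Mv = (3, 6) = 3·(1, 2), so λ = 3.
Then M^5 v = λ^5·v = 3^5·(1, 2) = 243·(1, 2) = (243, 486).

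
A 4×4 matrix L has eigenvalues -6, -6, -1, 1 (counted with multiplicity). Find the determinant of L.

det(L) is the product of the eigenvalues: (-6) · (-6) · (-1) · (1) = -36.

-36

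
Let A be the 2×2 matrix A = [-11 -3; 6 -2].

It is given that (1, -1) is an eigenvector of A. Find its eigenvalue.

-8

Compute Av: A·(1, -1) = (-8, 8).
Since Av = λv, compare component 1: -8 = λ·1, so λ = -8.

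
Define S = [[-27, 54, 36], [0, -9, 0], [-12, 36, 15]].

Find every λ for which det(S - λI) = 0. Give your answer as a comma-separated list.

The characteristic polynomial is p(t) = det(tI - S).
Expanding along the first row, p(t) = t^3 + 21t^2 + 135t + 243.
Rational-root test: t = -9 gives p(-9) = 0.
Dividing by (t + 9) leaves t^2 + 12t + 27.
The quadratic factors as (t + 9)·(t + 3).
Eigenvalues: -9, -9, -3.

-9, -9, -3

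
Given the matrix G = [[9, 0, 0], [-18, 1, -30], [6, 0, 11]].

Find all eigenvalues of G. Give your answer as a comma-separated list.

Compute the characteristic polynomial p(μ) = det(μI - G).
Expanding the 3×3 determinant: p(μ) = μ^3 - 21μ^2 + 119μ - 99.
Since p(11) = 0, μ = 11 is a root.
Factor out (μ - 11): p(μ) = (μ - 11)·(μ^2 - 10μ + 9).
The quadratic factors as (μ - 1)·(μ - 9).
Eigenvalues: 1, 9, 11.

1, 9, 11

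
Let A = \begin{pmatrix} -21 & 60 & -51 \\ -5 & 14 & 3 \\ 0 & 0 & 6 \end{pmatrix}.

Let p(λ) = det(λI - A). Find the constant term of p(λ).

p(λ) = λ^3 + λ^2 - 36λ - 36.
The constant term is -36.

-36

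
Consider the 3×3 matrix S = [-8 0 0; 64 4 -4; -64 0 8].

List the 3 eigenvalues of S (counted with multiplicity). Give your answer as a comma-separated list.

Compute the characteristic polynomial p(λ) = det(λI - S).
Expanding the 3×3 determinant: p(λ) = λ^3 - 4λ^2 - 64λ + 256.
Try λ = -8: p(-8) = 0, so -8 is a root.
Dividing by (λ + 8) leaves λ^2 - 12λ + 32.
The quadratic factors as (λ - 4)·(λ - 8).
Eigenvalues: -8, 4, 8.

-8, 4, 8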